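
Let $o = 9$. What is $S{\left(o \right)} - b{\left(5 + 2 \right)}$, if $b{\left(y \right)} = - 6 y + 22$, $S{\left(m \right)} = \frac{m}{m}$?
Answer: $21$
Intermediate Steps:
$S{\left(m \right)} = 1$
$b{\left(y \right)} = 22 - 6 y$
$S{\left(o \right)} - b{\left(5 + 2 \right)} = 1 - \left(22 - 6 \left(5 + 2\right)\right) = 1 - \left(22 - 42\right) = 1 - -20 = 1 + 20 = 21$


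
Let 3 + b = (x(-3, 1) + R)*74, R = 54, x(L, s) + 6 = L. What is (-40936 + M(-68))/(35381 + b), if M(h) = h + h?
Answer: -10268/9677 ≈ -1.0611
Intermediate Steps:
x(L, s) = -6 + L
M(h) = 2*h
b = 3327 (b = -3 + ((-6 - 3) + 54)*74 = -3 + (-9 + 54)*74 = -3 + 45*74 = -3 + 3330 = 3327)
(-40936 + M(-68))/(35381 + b) = (-40936 + 2*(-68))/(35381 + 3327) = (-40936 - 136)/38708 = -41072*1/38708 = -10268/9677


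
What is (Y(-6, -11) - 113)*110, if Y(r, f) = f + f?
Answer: -14850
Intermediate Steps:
Y(r, f) = 2*f
(Y(-6, -11) - 113)*110 = (2*(-11) - 113)*110 = (-22 - 113)*110 = -135*110 = -14850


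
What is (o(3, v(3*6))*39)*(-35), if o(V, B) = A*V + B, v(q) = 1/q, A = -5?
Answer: 122395/6 ≈ 20399.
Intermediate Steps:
o(V, B) = B - 5*V (o(V, B) = -5*V + B = B - 5*V)
(o(3, v(3*6))*39)*(-35) = ((1/(3*6) - 5*3)*39)*(-35) = ((1/18 - 15)*39)*(-35) = -269/18*39*(-35) = -3497/6*(-35) = 122395/6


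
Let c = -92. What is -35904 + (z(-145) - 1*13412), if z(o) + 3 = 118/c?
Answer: -2268733/46 ≈ -49320.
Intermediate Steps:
z(o) = -197/46 (z(o) = -3 + 118/(-92) = -3 + 118*(-1/92) = -3 - 59/46 = -197/46)
-35904 + (z(-145) - 1*13412) = -35904 + (-197/46 - 1*13412) = -35904 + (-197/46 - 13412) = -35904 - 617149/46 = -2268733/46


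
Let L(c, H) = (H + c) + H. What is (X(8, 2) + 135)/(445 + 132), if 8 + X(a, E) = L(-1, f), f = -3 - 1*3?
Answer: 114/577 ≈ 0.19757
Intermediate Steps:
f = -6 (f = -3 - 3 = -6)
L(c, H) = c + 2*H
X(a, E) = -21 (X(a, E) = -8 + (-1 + 2*(-6)) = -8 + (-1 - 12) = -8 - 13 = -21)
(X(8, 2) + 135)/(445 + 132) = (-21 + 135)/(445 + 132) = 114/577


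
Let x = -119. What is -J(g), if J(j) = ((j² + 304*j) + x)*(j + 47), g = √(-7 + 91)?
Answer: -23891 - 28506*√21 ≈ -1.5452e+5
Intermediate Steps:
g = 2*√21 (g = √84 = 2*√21 ≈ 9.1651)
J(j) = (47 + j)*(-119 + j² + 304*j) (J(j) = ((j² + 304*j) - 119)*(j + 47) = (-119 + j² + 304*j)*(47 + j) = (47 + j)*(-119 + j² + 304*j))
-J(g) = -(-5593 + (2*√21)³ + 351*(2*√21)² + 14169*(2*√21)) = -(-5593 + 168*√21 + 351*84 + 28338*√21) = -(-5593 + 168*√21 + 29484 + 28338*√21) = -(23891 + 28506*√21) = -23891 - 28506*√21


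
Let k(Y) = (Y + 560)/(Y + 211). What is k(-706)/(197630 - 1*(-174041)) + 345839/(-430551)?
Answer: -71410111099/88901844845 ≈ -0.80325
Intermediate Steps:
k(Y) = (560 + Y)/(211 + Y)
k(-706)/(197630 - 1*(-174041)) + 345839/(-430551) = ((560 - 706)/(211 - 706))/(197630 - 1*(-174041)) + 345839/(-430551) = (-146/(-495))/(197630 + 174041) + 345839*(-1/430551) = -1/495*(-146)/371671 - 345839/430551 = (146/495)*(1/371671) - 345839/430551 = 146/183977145 - 345839/430551 = -71410111099/88901844845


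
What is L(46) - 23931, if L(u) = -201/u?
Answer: -1101027/46 ≈ -23935.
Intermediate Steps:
L(46) - 23931 = -201/46 - 23931 = -1101027/46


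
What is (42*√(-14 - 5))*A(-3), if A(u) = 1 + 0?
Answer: 42*I*√19 ≈ 183.07*I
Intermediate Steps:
A(u) = 1
(42*√(-14 - 5))*A(-3) = (42*√(-14 - 5))*1 = (42*√(-19))*1 = (42*(I*√19))*1 = (42*I*√19)*1 = 42*I*√19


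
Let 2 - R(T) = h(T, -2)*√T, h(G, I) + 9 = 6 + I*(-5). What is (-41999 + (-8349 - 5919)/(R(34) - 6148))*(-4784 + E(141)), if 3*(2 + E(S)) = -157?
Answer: 109642428082273/539595 + 6903334*√34/539595 ≈ 2.0319e+8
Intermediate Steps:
E(S) = -163/3 (E(S) = -2 + (⅓)*(-157) = -2 - 157/3 = -163/3)
h(G, I) = -3 - 5*I (h(G, I) = -9 + (6 + I*(-5)) = -9 + (6 - 5*I) = -3 - 5*I)
R(T) = 2 - 7*√T (R(T) = 2 - (-3 - 5*(-2))*√T = 2 - (-3 + 10)*√T = 2 - 7*√T)
(-41999 + (-8349 - 5919)/(R(34) - 6148))*(-4784 + E(141)) = (-41999 + (-8349 - 5919)/((2 - 7*√34) - 6148))*(-4784 - 163/3) = (-41999 - 14268/(-6146 - 7*√34))*(-14515/3) = 609615485/3 + 69033340/(-6146 - 7*√34)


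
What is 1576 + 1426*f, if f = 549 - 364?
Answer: 265386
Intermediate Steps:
f = 185
1576 + 1426*f = 1576 + 1426*185 = 1576 + 263810 = 265386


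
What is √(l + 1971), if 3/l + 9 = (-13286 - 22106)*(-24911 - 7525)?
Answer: 46*√15154818145578338/127552767 ≈ 44.396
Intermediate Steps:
l = 1/382658301 (l = 3/(-9 + (-13286 - 22106)*(-24911 - 7525)) = 3/(-9 - 35392*(-32436)) = 3/(-9 + 1147974912) = 3/1147974903 = 3*(1/1147974903) = 1/382658301 ≈ 2.6133e-9)
√(l + 1971) = √(1/382658301 + 1971) = √(754219511272/382658301) = 46*√15154818145578338/127552767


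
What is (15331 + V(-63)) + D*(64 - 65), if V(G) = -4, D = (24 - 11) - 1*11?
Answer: 15325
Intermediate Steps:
D = 2 (D = 13 - 11 = 2)
(15331 + V(-63)) + D*(64 - 65) = (15331 - 4) + 2*(64 - 65) = 15327 + 2*(-1) = 15327 - 2 = 15325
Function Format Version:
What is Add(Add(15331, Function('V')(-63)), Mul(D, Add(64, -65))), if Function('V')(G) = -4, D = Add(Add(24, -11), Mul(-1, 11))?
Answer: 15325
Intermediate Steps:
D = 2 (D = Add(13, -11) = 2)
Add(Add(15331, Function('V')(-63)), Mul(D, Add(64, -65))) = Add(Add(15331, -4), Mul(2, Add(64, -65))) = Add(15327, Mul(2, -1)) = Add(15327, -2) = 15325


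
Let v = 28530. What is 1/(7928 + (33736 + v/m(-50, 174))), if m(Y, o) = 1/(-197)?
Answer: -1/5578746 ≈ -1.7925e-7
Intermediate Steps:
m(Y, o) = -1/197
1/(7928 + (33736 + v/m(-50, 174))) = 1/(7928 + (33736 + 28530/(-1/197))) = 1/(7928 + (33736 + 28530*(-197))) = 1/(7928 + (33736 - 5620410)) = 1/(7928 - 5586674) = 1/(-5578746) = -1/5578746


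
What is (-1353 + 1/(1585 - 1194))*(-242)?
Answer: 128023324/391 ≈ 3.2743e+5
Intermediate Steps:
(-1353 + 1/(1585 - 1194))*(-242) = (-1353 + 1/391)*(-242) = -529022/391*(-242) = 128023324/391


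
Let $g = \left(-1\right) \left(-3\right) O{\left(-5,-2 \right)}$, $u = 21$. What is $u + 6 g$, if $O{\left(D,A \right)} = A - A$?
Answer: $21$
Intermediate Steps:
$O{\left(D,A \right)} = 0$
$g = 0$ ($g = \left(-1\right) \left(-3\right) 0 = 3 \cdot 0 = 0$)
$u + 6 g = 21 + 6 \cdot 0 = 21 + 0 = 21$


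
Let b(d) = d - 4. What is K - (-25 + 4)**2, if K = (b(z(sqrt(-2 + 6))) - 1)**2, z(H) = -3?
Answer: -377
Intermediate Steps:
b(d) = -4 + d
K = 64 (K = ((-4 - 3) - 1)**2 = (-7 - 1)**2 = (-8)**2 = 64)
K - (-25 + 4)**2 = 64 - (-25 + 4)**2 = 64 - 1*(-21)**2 = 64 - 1*441 = 64 - 441 = -377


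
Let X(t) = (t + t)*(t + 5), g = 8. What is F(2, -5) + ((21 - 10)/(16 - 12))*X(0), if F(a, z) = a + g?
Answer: 10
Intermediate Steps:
F(a, z) = 8 + a (F(a, z) = a + 8 = 8 + a)
X(t) = 2*t*(5 + t) (X(t) = (2*t)*(5 + t) = 2*t*(5 + t))
F(2, -5) + ((21 - 10)/(16 - 12))*X(0) = (8 + 2) + ((21 - 10)/(16 - 12))*(2*0*(5 + 0)) = 10 + (11/4)*(2*0*5) = 10 + (11*(1/4))*0 = 10 + (11/4)*0 = 10 + 0 = 10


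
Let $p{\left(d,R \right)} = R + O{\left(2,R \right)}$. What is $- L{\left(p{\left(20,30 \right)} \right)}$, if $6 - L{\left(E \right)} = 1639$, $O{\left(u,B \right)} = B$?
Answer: $1633$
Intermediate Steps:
$p{\left(d,R \right)} = 2 R$ ($p{\left(d,R \right)} = R + R = 2 R$)
$L{\left(E \right)} = -1633$ ($L{\left(E \right)} = 6 - 1639 = -1633$)
$- L{\left(p{\left(20,30 \right)} \right)} = \left(-1\right) \left(-1633\right) = 1633$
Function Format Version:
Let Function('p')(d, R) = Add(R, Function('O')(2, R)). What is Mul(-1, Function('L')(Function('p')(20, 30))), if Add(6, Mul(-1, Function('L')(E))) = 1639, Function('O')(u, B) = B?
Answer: 1633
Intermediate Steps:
Function('p')(d, R) = Mul(2, R) (Function('p')(d, R) = Add(R, R) = Mul(2, R))
Function('L')(E) = -1633 (Function('L')(E) = Add(6, Mul(-1, 1639)) = Add(6, -1639) = -1633)
Mul(-1, Function('L')(Function('p')(20, 30))) = Mul(-1, -1633) = 1633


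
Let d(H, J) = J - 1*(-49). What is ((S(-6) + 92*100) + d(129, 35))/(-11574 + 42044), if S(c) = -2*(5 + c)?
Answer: 4643/15235 ≈ 0.30476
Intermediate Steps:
S(c) = -10 - 2*c
d(H, J) = 49 + J (d(H, J) = J + 49 = 49 + J)
((S(-6) + 92*100) + d(129, 35))/(-11574 + 42044) = (((-10 - 2*(-6)) + 92*100) + (49 + 35))/(-11574 + 42044) = (((-10 + 12) + 9200) + 84)/30470 = ((2 + 9200) + 84)*(1/30470) = (9202 + 84)*(1/30470) = 9286*(1/30470) = 4643/15235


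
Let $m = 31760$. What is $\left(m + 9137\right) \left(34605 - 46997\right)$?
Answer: $-506795624$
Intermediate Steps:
$\left(m + 9137\right) \left(34605 - 46997\right) = \left(31760 + 9137\right) \left(34605 - 46997\right) = 40897 \left(-12392\right) = -506795624$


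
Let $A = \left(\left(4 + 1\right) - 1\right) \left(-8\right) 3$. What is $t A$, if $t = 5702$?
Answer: $-547392$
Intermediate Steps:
$A = -96$ ($A = \left(5 - 1\right) \left(-8\right) 3 = 4 \left(-8\right) 3 = \left(-32\right) 3 = -96$)
$t A = 5702 \left(-96\right) = -547392$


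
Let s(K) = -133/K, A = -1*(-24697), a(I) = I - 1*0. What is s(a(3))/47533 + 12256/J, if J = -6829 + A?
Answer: 48481025/70776637 ≈ 0.68499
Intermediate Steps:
a(I) = I (a(I) = I + 0 = I)
A = 24697
J = 17868 (J = -6829 + 24697 = 17868)
s(a(3))/47533 + 12256/J = -133/3/47533 + 12256/17868 = -133*⅓*(1/47533) + 12256*(1/17868) = -133/3*1/47533 + 3064/4467 = -133/142599 + 3064/4467 = 48481025/70776637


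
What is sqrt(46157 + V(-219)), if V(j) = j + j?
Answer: sqrt(45719) ≈ 213.82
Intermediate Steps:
V(j) = 2*j
sqrt(46157 + V(-219)) = sqrt(46157 + 2*(-219)) = sqrt(46157 - 438) = sqrt(45719)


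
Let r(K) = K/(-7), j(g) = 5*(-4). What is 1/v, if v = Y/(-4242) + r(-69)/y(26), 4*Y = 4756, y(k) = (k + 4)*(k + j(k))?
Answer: -14140/3189 ≈ -4.4340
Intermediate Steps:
j(g) = -20
r(K) = -K/7 (r(K) = K*(-⅐) = -K/7)
y(k) = (-20 + k)*(4 + k) (y(k) = (k + 4)*(k - 20) = (4 + k)*(-20 + k) = (-20 + k)*(4 + k))
Y = 1189 (Y = (¼)*4756 = 1189)
v = -3189/14140 (v = 1189/(-4242) + (-⅐*(-69))/(-80 + 26² - 16*26) = 1189*(-1/4242) + 69/(7*(-80 + 676 - 416)) = -1189/4242 + (69/7)/180 = -1189/4242 + (69/7)*(1/180) = -1189/4242 + 23/420 = -3189/14140 ≈ -0.22553)
1/v = 1/(-3189/14140) = -14140/3189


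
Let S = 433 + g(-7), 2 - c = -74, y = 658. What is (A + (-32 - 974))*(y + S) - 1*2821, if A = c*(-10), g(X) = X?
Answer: -1917165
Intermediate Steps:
c = 76 (c = 2 - 1*(-74) = 2 + 74 = 76)
A = -760 (A = 76*(-10) = -760)
S = 426 (S = 433 - 7 = 426)
(A + (-32 - 974))*(y + S) - 1*2821 = (-760 + (-32 - 974))*(658 + 426) - 1*2821 = (-760 - 1006)*1084 - 2821 = -1766*1084 - 2821 = -1914344 - 2821 = -1917165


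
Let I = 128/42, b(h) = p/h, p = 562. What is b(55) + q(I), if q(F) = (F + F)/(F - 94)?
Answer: 106638/10505 ≈ 10.151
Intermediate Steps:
b(h) = 562/h
I = 64/21 (I = 128*(1/42) = 64/21 ≈ 3.0476)
q(F) = 2*F/(-94 + F) (q(F) = (2*F)/(-94 + F) = 2*F/(-94 + F))
b(55) + q(I) = 562/55 + 2*(64/21)/(-94 + 64/21) = 562*(1/55) + 2*(64/21)/(-1910/21) = 562/55 + 2*(64/21)*(-21/1910) = 562/55 - 64/955 = 106638/10505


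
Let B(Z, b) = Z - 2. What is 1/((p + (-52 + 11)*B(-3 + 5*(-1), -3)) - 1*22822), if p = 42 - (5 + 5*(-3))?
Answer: -1/22360 ≈ -4.4723e-5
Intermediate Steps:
B(Z, b) = -2 + Z
p = 52 (p = 42 - (5 - 15) = 42 - 1*(-10) = 42 + 10 = 52)
1/((p + (-52 + 11)*B(-3 + 5*(-1), -3)) - 1*22822) = 1/((52 + (-52 + 11)*(-2 + (-3 + 5*(-1)))) - 1*22822) = 1/((52 - 41*(-2 + (-3 - 5))) - 22822) = 1/((52 - 41*(-2 - 8)) - 22822) = 1/((52 - 41*(-10)) - 22822) = 1/((52 + 410) - 22822) = 1/(462 - 22822) = 1/(-22360) = -1/22360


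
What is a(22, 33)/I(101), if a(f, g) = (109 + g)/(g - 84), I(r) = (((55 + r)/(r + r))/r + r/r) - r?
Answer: 724271/26010561 ≈ 0.027845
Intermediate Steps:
I(r) = 1 - r + (55 + r)/(2*r²) (I(r) = (((55 + r)/((2*r)))/r + 1) - r = (((55 + r)*(1/(2*r)))/r + 1) - r = (((55 + r)/(2*r))/r + 1) - r = ((55 + r)/(2*r²) + 1) - r = (1 + (55 + r)/(2*r²)) - r = 1 - r + (55 + r)/(2*r²))
a(f, g) = (109 + g)/(-84 + g)
a(22, 33)/I(101) = ((109 + 33)/(-84 + 33))/(1 + (½)/101 - 1*101 + (55/2)/101²) = (142/(-51))/(1 + (½)*(1/101) - 101 + (55/2)*(1/10201)) = (-1/51*142)/(1 + 1/202 - 101 + 55/20402) = -142/(51*(-1020022/10201)) = -142/51*(-10201/1020022) = 724271/26010561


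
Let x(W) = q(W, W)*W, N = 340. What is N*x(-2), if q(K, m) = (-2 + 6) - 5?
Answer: 680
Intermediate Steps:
q(K, m) = -1 (q(K, m) = 4 - 5 = -1)
x(W) = -W
N*x(-2) = 340*(-1*(-2)) = 340*2 = 680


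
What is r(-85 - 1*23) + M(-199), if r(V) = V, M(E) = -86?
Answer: -194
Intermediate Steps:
r(-85 - 1*23) + M(-199) = (-85 - 1*23) - 86 = (-85 - 23) - 86 = -108 - 86 = -194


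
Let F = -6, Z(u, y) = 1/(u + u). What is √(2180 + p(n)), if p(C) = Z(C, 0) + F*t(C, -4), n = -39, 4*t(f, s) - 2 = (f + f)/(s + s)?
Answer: √52623246/156 ≈ 46.501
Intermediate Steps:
t(f, s) = ½ + f/(4*s) (t(f, s) = ½ + ((f + f)/(s + s))/4 = ½ + ((2*f)/((2*s)))/4 = ½ + ((2*f)*(1/(2*s)))/4 = ½ + (f/s)/4 = ½ + f/(4*s))
Z(u, y) = 1/(2*u)
p(C) = -3 + 1/(2*C) + 3*C/8 (p(C) = 1/(2*C) - 3*(C + 2*(-4))/(2*(-4)) = 1/(2*C) - 3*(-1)*(C - 8)/(2*4) = 1/(2*C) - 3*(-1)*(-8 + C)/(2*4) = 1/(2*C) - 6*(½ - C/16) = 1/(2*C) + (-3 + 3*C/8) = -3 + 1/(2*C) + 3*C/8)
√(2180 + p(n)) = √(2180 + (⅛)*(4 + 3*(-39)*(-8 - 39))/(-39)) = √(2180 + (⅛)*(-1/39)*(4 + 3*(-39)*(-47))) = √(2180 + (⅛)*(-1/39)*(4 + 5499)) = √(2180 + (⅛)*(-1/39)*5503) = √(2180 - 5503/312) = √(674657/312) = √52623246/156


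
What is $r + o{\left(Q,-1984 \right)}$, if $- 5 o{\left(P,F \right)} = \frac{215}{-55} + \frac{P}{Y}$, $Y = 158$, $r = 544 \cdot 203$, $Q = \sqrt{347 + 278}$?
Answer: $\frac{959660599}{8690} \approx 1.1043 \cdot 10^{5}$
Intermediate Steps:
$Q = 25$ ($Q = \sqrt{625} = 25$)
$r = 110432$
$o{\left(P,F \right)} = \frac{43}{55} - \frac{P}{790}$ ($o{\left(P,F \right)} = - \frac{\frac{215}{-55} + \frac{P}{158}}{5} = - \frac{215 \left(- \frac{1}{55}\right) + P \frac{1}{158}}{5} = - \frac{- \frac{43}{11} + \frac{P}{158}}{5} = \frac{43}{55} - \frac{P}{790}$)
$r + o{\left(Q,-1984 \right)} = 110432 + \left(\frac{43}{55} - \frac{5}{158}\right) = 110432 + \frac{6519}{8690} = \frac{959660599}{8690}$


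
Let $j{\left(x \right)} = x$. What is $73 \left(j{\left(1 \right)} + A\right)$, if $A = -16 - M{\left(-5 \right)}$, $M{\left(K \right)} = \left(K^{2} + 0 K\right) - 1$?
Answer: $-2847$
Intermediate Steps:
$M{\left(K \right)} = -1 + K^{2}$ ($M{\left(K \right)} = \left(K^{2} + 0\right) - 1 = K^{2} - 1 = -1 + K^{2}$)
$A = -40$ ($A = -16 - \left(-1 + \left(-5\right)^{2}\right) = -16 - \left(-1 + 25\right) = -16 - 24 = -40$)
$73 \left(j{\left(1 \right)} + A\right) = 73 \left(1 - 40\right) = 73 \left(-39\right) = -2847$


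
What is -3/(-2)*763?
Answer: 2289/2 ≈ 1144.5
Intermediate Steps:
-3/(-2)*763 = -3*(-½)*763 = (3/2)*763 = 2289/2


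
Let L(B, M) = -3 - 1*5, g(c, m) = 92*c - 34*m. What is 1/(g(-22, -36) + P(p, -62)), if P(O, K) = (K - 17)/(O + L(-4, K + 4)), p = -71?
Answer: -1/799 ≈ -0.0012516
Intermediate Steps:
g(c, m) = -34*m + 92*c
L(B, M) = -8 (L(B, M) = -3 - 5 = -8)
P(O, K) = (-17 + K)/(-8 + O) (P(O, K) = (K - 17)/(O - 8) = (-17 + K)/(-8 + O))
1/(g(-22, -36) + P(p, -62)) = 1/((-34*(-36) + 92*(-22)) + (-17 - 62)/(-8 - 71)) = 1/((1224 - 2024) - 79/(-79)) = 1/(-800 - 1/79*(-79)) = 1/(-800 + 1) = 1/(-799) = -1/799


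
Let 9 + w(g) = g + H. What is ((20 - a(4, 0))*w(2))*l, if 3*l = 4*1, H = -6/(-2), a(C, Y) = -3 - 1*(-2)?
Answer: -112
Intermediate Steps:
a(C, Y) = -1 (a(C, Y) = -3 + 2 = -1)
H = 3 (H = -6*(-1)/2 = -1*(-3) = 3)
w(g) = -6 + g (w(g) = -9 + (g + 3) = -9 + (3 + g) = -6 + g)
l = 4/3 (l = (4*1)/3 = (1/3)*4 = 4/3 ≈ 1.3333)
((20 - a(4, 0))*w(2))*l = ((20 - 1*(-1))*(-6 + 2))*(4/3) = ((20 + 1)*(-4))*(4/3) = (21*(-4))*(4/3) = -84*4/3 = -112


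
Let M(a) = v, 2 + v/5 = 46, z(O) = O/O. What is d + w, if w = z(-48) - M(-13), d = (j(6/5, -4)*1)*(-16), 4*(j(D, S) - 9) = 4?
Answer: -379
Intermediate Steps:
z(O) = 1
j(D, S) = 10 (j(D, S) = 9 + (1/4)*4 = 9 + 1 = 10)
v = 220 (v = -10 + 5*46 = -10 + 230 = 220)
d = -160 (d = (10*1)*(-16) = 10*(-16) = -160)
M(a) = 220
w = -219 (w = 1 - 1*220 = 1 - 220 = -219)
d + w = -160 - 219 = -379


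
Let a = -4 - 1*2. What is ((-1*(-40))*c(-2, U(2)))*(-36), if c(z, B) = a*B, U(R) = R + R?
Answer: 34560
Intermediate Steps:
a = -6 (a = -4 - 2 = -6)
U(R) = 2*R
c(z, B) = -6*B
((-1*(-40))*c(-2, U(2)))*(-36) = ((-1*(-40))*(-12*2))*(-36) = (40*(-6*4))*(-36) = (40*(-24))*(-36) = -960*(-36) = 34560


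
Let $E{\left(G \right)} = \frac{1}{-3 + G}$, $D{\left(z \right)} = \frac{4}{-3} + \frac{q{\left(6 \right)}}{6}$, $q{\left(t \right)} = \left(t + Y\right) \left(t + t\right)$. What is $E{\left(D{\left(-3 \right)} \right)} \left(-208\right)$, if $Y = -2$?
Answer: $- \frac{624}{11} \approx -56.727$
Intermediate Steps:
$q{\left(t \right)} = 2 t \left(-2 + t\right)$ ($q{\left(t \right)} = \left(t - 2\right) \left(t + t\right) = \left(-2 + t\right) 2 t = 2 t \left(-2 + t\right)$)
$D{\left(z \right)} = \frac{20}{3}$ ($D{\left(z \right)} = \frac{4}{-3} + \frac{2 \cdot 6 \left(-2 + 6\right)}{6} = 4 \left(- \frac{1}{3}\right) + 2 \cdot 6 \cdot 4 \cdot \frac{1}{6} = - \frac{4}{3} + 48 \cdot \frac{1}{6} = - \frac{4}{3} + 8 = \frac{20}{3}$)
$E{\left(D{\left(-3 \right)} \right)} \left(-208\right) = \frac{1}{-3 + \frac{20}{3}} \left(-208\right) = \frac{1}{\frac{11}{3}} \left(-208\right) = \frac{3}{11} \left(-208\right) = - \frac{624}{11}$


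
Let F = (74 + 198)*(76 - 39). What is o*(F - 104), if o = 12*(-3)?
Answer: -358560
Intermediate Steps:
F = 10064 (F = 272*37 = 10064)
o = -36
o*(F - 104) = -36*(10064 - 104) = -36*9960 = -358560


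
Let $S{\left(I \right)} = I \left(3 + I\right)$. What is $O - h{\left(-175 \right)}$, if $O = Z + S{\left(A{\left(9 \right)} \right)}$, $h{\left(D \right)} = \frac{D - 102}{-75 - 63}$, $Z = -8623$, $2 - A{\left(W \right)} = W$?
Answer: $- \frac{1186387}{138} \approx -8597.0$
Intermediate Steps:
$A{\left(W \right)} = 2 - W$
$h{\left(D \right)} = \frac{17}{23} - \frac{D}{138}$ ($h{\left(D \right)} = \frac{-102 + D}{-138} = \left(-102 + D\right) \left(- \frac{1}{138}\right) = \frac{17}{23} - \frac{D}{138}$)
$O = -8595$ ($O = -8623 + \left(2 - 9\right) \left(3 + \left(2 - 9\right)\right) = -8623 - 7 \left(3 - 7\right) = -8623 - -28 = -8623 + 28 = -8595$)
$O - h{\left(-175 \right)} = -8595 - \left(\frac{17}{23} - - \frac{175}{138}\right) = -8595 - \left(\frac{17}{23} + \frac{175}{138}\right) = -8595 - \frac{277}{138} = - \frac{1186387}{138}$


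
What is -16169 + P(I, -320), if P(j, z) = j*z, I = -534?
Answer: 154711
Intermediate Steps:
-16169 + P(I, -320) = -16169 - 534*(-320) = -16169 + 170880 = 154711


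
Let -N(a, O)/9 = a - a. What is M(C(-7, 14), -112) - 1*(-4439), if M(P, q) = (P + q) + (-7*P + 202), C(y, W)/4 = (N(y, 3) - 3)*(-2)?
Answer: 4385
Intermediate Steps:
N(a, O) = 0 (N(a, O) = -9*(a - a) = -9*0 = 0)
C(y, W) = 24 (C(y, W) = 4*((0 - 3)*(-2)) = 4*(-3*(-2)) = 4*6 = 24)
M(P, q) = 202 + q - 6*P (M(P, q) = (P + q) + (202 - 7*P) = 202 + q - 6*P)
M(C(-7, 14), -112) - 1*(-4439) = (202 - 112 - 6*24) - 1*(-4439) = (202 - 112 - 144) + 4439 = -54 + 4439 = 4385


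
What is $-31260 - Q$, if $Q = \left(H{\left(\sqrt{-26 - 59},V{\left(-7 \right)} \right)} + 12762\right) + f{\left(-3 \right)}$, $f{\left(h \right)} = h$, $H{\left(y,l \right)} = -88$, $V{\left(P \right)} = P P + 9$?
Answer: $-43931$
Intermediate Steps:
$V{\left(P \right)} = 9 + P^{2}$ ($V{\left(P \right)} = P^{2} + 9 = 9 + P^{2}$)
$Q = 12671$ ($Q = \left(-88 + 12762\right) - 3 = 12674 - 3 = 12671$)
$-31260 - Q = -31260 - 12671 = -43931$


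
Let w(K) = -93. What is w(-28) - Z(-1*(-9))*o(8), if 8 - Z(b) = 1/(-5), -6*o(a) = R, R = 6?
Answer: -424/5 ≈ -84.800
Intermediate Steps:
o(a) = -1 (o(a) = -1/6*6 = -1)
Z(b) = 41/5 (Z(b) = 8 - 1/(-5) = 8 - 1*(-1/5) = 8 + 1/5 = 41/5)
w(-28) - Z(-1*(-9))*o(8) = -93 - 41*(-1)/5 = -93 - 1*(-41/5) = -93 + 41/5 = -424/5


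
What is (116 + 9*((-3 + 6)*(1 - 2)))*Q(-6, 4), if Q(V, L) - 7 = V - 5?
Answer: -356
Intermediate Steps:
Q(V, L) = 2 + V (Q(V, L) = 7 + (V - 5) = 7 + (-5 + V) = 2 + V)
(116 + 9*((-3 + 6)*(1 - 2)))*Q(-6, 4) = (116 + 9*((-3 + 6)*(1 - 2)))*(2 - 6) = (116 + 9*(3*(-1)))*(-4) = (116 + 9*(-3))*(-4) = (116 - 27)*(-4) = 89*(-4) = -356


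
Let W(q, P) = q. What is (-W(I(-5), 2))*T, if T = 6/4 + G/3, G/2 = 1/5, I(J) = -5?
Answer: 49/6 ≈ 8.1667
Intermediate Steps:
G = ⅖ (G = 2*(1/5) = 2*(1*(⅕)) = 2*(⅕) = ⅖ ≈ 0.40000)
T = 49/30 (T = 6/4 + (⅖)/3 = 6*(¼) + (⅖)*(⅓) = 3/2 + 2/15 = 49/30 ≈ 1.6333)
(-W(I(-5), 2))*T = -1*(-5)*(49/30) = 5*(49/30) = 49/6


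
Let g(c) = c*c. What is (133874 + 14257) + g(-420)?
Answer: 324531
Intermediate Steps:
g(c) = c**2
(133874 + 14257) + g(-420) = (133874 + 14257) + (-420)**2 = 148131 + 176400 = 324531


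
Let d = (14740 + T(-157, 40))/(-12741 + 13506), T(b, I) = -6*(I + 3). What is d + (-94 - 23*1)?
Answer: -75023/765 ≈ -98.069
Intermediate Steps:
T(b, I) = -18 - 6*I (T(b, I) = -6*(3 + I) = -18 - 6*I)
d = 14482/765 (d = (14740 + (-18 - 6*40))/(-12741 + 13506) = (14740 + (-18 - 240))/765 = (14740 - 258)*(1/765) = 14482*(1/765) = 14482/765 ≈ 18.931)
d + (-94 - 23*1) = 14482/765 + (-94 - 23*1) = 14482/765 + (-94 - 23) = 14482/765 - 117 = -75023/765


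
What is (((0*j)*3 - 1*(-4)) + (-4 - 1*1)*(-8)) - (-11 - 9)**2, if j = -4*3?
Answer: -356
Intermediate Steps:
j = -12
(((0*j)*3 - 1*(-4)) + (-4 - 1*1)*(-8)) - (-11 - 9)**2 = (((0*(-12))*3 - 1*(-4)) + (-4 - 1*1)*(-8)) - (-11 - 9)**2 = ((0*3 + 4) + (-4 - 1)*(-8)) - 1*(-20)**2 = ((0 + 4) - 5*(-8)) - 1*400 = (4 + 40) - 400 = 44 - 400 = -356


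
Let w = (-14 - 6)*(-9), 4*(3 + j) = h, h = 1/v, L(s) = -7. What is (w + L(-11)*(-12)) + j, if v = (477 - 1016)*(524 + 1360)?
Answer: 1060156943/4061904 ≈ 261.00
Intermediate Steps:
v = -1015476 (v = -539*1884 = -1015476)
h = -1/1015476 (h = 1/(-1015476) = -1/1015476 ≈ -9.8476e-7)
j = -12185713/4061904 (j = -3 + (¼)*(-1/1015476) = -3 - 1/4061904 = -12185713/4061904 ≈ -3.0000)
w = 180 (w = -20*(-9) = 180)
(w + L(-11)*(-12)) + j = (180 - 7*(-12)) - 12185713/4061904 = (180 + 84) - 12185713/4061904 = 264 - 12185713/4061904 = 1060156943/4061904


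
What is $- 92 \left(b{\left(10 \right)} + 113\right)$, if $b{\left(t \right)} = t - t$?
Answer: $-10396$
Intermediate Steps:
$b{\left(t \right)} = 0$
$- 92 \left(b{\left(10 \right)} + 113\right) = - 92 \left(0 + 113\right) = \left(-92\right) 113 = -10396$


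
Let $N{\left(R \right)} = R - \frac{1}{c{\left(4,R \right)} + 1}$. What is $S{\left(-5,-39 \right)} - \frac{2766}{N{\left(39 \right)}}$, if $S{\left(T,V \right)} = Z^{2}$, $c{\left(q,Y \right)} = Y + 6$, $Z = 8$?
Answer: $- \frac{12484}{1793} \approx -6.9626$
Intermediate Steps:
$c{\left(q,Y \right)} = 6 + Y$
$S{\left(T,V \right)} = 64$ ($S{\left(T,V \right)} = 8^{2} = 64$)
$N{\left(R \right)} = R - \frac{1}{7 + R}$ ($N{\left(R \right)} = R - \frac{1}{\left(6 + R\right) + 1} = R - \frac{1}{7 + R}$)
$S{\left(-5,-39 \right)} - \frac{2766}{N{\left(39 \right)}} = 64 - \frac{2766}{\frac{1}{7 + 39} \left(-1 + 39 + 39 \left(6 + 39\right)\right)} = 64 - \frac{2766}{\frac{1}{46} \left(-1 + 39 + 39 \cdot 45\right)} = 64 - \frac{2766}{\frac{1}{46} \left(-1 + 39 + 1755\right)} = 64 - \frac{2766}{\frac{1}{46} \cdot 1793} = 64 - \frac{2766}{\frac{1793}{46}} = 64 - 2766 \cdot \frac{46}{1793} = 64 - \frac{127236}{1793} = - \frac{12484}{1793}$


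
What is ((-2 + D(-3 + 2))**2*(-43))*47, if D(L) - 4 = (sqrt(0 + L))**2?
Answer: -2021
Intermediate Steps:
D(L) = 4 + L (D(L) = 4 + (sqrt(0 + L))**2 = 4 + (sqrt(L))**2 = 4 + L)
((-2 + D(-3 + 2))**2*(-43))*47 = ((-2 + (4 + (-3 + 2)))**2*(-43))*47 = ((-2 + (4 - 1))**2*(-43))*47 = ((-2 + 3)**2*(-43))*47 = (1**2*(-43))*47 = (1*(-43))*47 = -43*47 = -2021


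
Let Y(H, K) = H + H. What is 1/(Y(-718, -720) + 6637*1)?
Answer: 1/5201 ≈ 0.00019227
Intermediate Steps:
Y(H, K) = 2*H
1/(Y(-718, -720) + 6637*1) = 1/(2*(-718) + 6637*1) = 1/(-1436 + 6637) = 1/5201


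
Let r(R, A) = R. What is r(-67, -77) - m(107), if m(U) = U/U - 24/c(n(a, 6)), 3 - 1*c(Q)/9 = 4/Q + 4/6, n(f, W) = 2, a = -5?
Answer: -60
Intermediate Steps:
c(Q) = 21 - 36/Q (c(Q) = 27 - 9*(4/Q + 4/6) = 27 - 9*(4/Q + 4*(⅙)) = 27 - 9*(4/Q + ⅔) = 27 - 9*(⅔ + 4/Q) = 27 + (-6 - 36/Q) = 21 - 36/Q)
m(U) = -7 (m(U) = U/U - 24/(21 - 36/2) = 1 - 24/(21 - 36*½) = 1 - 24/(21 - 18) = 1 - 24/3 = 1 - 24*⅓ = 1 - 8 = -7)
r(-67, -77) - m(107) = -67 - 1*(-7) = -67 + 7 = -60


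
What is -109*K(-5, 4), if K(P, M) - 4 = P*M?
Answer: 1744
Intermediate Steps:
K(P, M) = 4 + M*P (K(P, M) = 4 + P*M = 4 + M*P)
-109*K(-5, 4) = -109*(4 + 4*(-5)) = -109*(4 - 20) = -109*(-16) = 1744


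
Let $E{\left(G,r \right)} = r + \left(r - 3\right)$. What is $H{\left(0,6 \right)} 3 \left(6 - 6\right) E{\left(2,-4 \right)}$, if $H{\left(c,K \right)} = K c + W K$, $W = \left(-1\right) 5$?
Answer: $0$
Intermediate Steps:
$W = -5$
$E{\left(G,r \right)} = -3 + 2 r$ ($E{\left(G,r \right)} = r + \left(-3 + r\right) = -3 + 2 r$)
$H{\left(c,K \right)} = - 5 K + K c$ ($H{\left(c,K \right)} = K c - 5 K = - 5 K + K c$)
$H{\left(0,6 \right)} 3 \left(6 - 6\right) E{\left(2,-4 \right)} = 6 \left(-5 + 0\right) 3 \left(6 - 6\right) \left(-3 + 2 \left(-4\right)\right) = 6 \left(-5\right) 3 \left(6 - 6\right) \left(-3 - 8\right) = - 30 \cdot 3 \cdot 0 \left(-11\right) = \left(-30\right) 0 \left(-11\right) = 0 \left(-11\right) = 0$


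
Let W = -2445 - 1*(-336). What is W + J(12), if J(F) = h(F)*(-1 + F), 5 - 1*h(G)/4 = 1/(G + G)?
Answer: -11345/6 ≈ -1890.8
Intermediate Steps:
h(G) = 20 - 2/G (h(G) = 20 - 4/(G + G) = 20 - 4*1/(2*G) = 20 - 2/G)
W = -2109 (W = -2445 + 336 = -2109)
J(F) = (-1 + F)*(20 - 2/F) (J(F) = (20 - 2/F)*(-1 + F) = (-1 + F)*(20 - 2/F))
W + J(12) = -2109 + (-22 + 2/12 + 20*12) = -2109 + (-22 + 2*(1/12) + 240) = -2109 + (-22 + 1/6 + 240) = -2109 + 1309/6 = -11345/6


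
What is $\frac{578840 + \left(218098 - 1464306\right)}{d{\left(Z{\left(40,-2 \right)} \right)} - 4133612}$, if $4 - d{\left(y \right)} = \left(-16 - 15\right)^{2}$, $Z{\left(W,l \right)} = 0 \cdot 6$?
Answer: $\frac{667368}{4134569} \approx 0.16141$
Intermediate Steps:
$Z{\left(W,l \right)} = 0$
$d{\left(y \right)} = -957$ ($d{\left(y \right)} = 4 - \left(-16 - 15\right)^{2} = 4 - \left(-31\right)^{2} = 4 - 961 = -957$)
$\frac{578840 + \left(218098 - 1464306\right)}{d{\left(Z{\left(40,-2 \right)} \right)} - 4133612} = \frac{578840 + \left(218098 - 1464306\right)}{-957 - 4133612} = \frac{578840 + \left(218098 - 1464306\right)}{-4134569} = \left(578840 - 1246208\right) \left(- \frac{1}{4134569}\right) = \left(-667368\right) \left(- \frac{1}{4134569}\right) = \frac{667368}{4134569}$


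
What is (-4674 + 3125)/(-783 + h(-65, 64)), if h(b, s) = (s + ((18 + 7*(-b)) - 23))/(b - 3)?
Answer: 52666/26879 ≈ 1.9594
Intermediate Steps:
h(b, s) = (-5 + s - 7*b)/(-3 + b) (h(b, s) = (s + ((18 - 7*b) - 23))/(-3 + b) = (s + (-5 - 7*b))/(-3 + b) = (-5 + s - 7*b)/(-3 + b))
(-4674 + 3125)/(-783 + h(-65, 64)) = (-4674 + 3125)/(-783 + (-5 + 64 - 7*(-65))/(-3 - 65)) = -1549/(-783 + (-5 + 64 + 455)/(-68)) = -1549/(-783 - 1/68*514) = -1549/(-783 - 257/34) = -1549/(-26879/34) = -1549*(-34/26879) = 52666/26879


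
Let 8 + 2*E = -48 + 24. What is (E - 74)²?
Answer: 8100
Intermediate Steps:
E = -16 (E = -4 + (-48 + 24)/2 = -4 + (½)*(-24) = -4 - 12 = -16)
(E - 74)² = (-16 - 74)² = (-90)² = 8100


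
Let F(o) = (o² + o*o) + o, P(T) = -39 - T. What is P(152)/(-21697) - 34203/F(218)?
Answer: -723906685/2066986402 ≈ -0.35022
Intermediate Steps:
F(o) = o + 2*o² (F(o) = (o² + o²) + o = 2*o² + o = o + 2*o²)
P(152)/(-21697) - 34203/F(218) = (-39 - 1*152)/(-21697) - 34203*1/(218*(1 + 2*218)) = (-39 - 152)*(-1/21697) - 34203*1/(218*(1 + 436)) = -191*(-1/21697) - 34203/(218*437) = 191/21697 - 34203/95266 = -723906685/2066986402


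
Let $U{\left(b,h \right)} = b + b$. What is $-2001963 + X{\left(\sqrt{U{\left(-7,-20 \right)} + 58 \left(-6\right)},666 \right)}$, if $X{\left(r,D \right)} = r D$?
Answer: $-2001963 + 666 i \sqrt{362} \approx -2.002 \cdot 10^{6} + 12672.0 i$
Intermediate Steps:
$U{\left(b,h \right)} = 2 b$
$X{\left(r,D \right)} = D r$
$-2001963 + X{\left(\sqrt{U{\left(-7,-20 \right)} + 58 \left(-6\right)},666 \right)} = -2001963 + 666 \sqrt{2 \left(-7\right) + 58 \left(-6\right)} = -2001963 + 666 \sqrt{-14 - 348} = -2001963 + 666 \sqrt{-362} = -2001963 + 666 i \sqrt{362}$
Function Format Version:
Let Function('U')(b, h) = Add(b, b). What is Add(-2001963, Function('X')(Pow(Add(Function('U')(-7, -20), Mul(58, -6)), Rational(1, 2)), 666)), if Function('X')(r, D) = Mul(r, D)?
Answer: Add(-2001963, Mul(666, I, Pow(362, Rational(1, 2)))) ≈ Add(-2.0020e+6, Mul(12672., I))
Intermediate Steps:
Function('U')(b, h) = Mul(2, b)
Function('X')(r, D) = Mul(D, r)
Add(-2001963, Function('X')(Pow(Add(Function('U')(-7, -20), Mul(58, -6)), Rational(1, 2)), 666)) = Add(-2001963, Mul(666, Pow(Add(Mul(2, -7), Mul(58, -6)), Rational(1, 2)))) = Add(-2001963, Mul(666, Pow(Add(-14, -348), Rational(1, 2)))) = Add(-2001963, Mul(666, Pow(-362, Rational(1, 2)))) = Add(-2001963, Mul(666, Mul(I, Pow(362, Rational(1, 2))))) = Add(-2001963, Mul(666, I, Pow(362, Rational(1, 2))))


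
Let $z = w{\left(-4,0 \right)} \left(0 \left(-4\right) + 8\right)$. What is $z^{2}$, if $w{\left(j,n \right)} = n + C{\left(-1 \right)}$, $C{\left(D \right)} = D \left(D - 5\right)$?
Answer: $2304$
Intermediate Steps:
$C{\left(D \right)} = D \left(-5 + D\right)$
$w{\left(j,n \right)} = 6 + n$ ($w{\left(j,n \right)} = n - \left(-5 - 1\right) = n - -6 = n + 6 = 6 + n$)
$z = 48$ ($z = \left(6 + 0\right) \left(0 \left(-4\right) + 8\right) = 6 \left(0 + 8\right) = 6 \cdot 8 = 48$)
$z^{2} = 48^{2} = 2304$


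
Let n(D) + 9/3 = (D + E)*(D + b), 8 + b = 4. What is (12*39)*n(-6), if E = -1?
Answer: 31356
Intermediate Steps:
b = -4 (b = -8 + 4 = -4)
n(D) = -3 + (-1 + D)*(-4 + D) (n(D) = -3 + (D - 1)*(D - 4) = -3 + (-1 + D)*(-4 + D))
(12*39)*n(-6) = (12*39)*(1 + (-6)² - 5*(-6)) = 468*(1 + 36 + 30) = 468*67 = 31356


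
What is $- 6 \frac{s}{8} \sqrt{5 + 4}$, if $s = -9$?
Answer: $\frac{81}{4} \approx 20.25$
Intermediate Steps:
$- 6 \frac{s}{8} \sqrt{5 + 4} = - 6 \left(- \frac{9}{8}\right) \sqrt{5 + 4} = - 6 \left(\left(-9\right) \frac{1}{8}\right) \sqrt{9} = \left(-6\right) \left(- \frac{9}{8}\right) 3 = \frac{27}{4} \cdot 3 = \frac{81}{4}$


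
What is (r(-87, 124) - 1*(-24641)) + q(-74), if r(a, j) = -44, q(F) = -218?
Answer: 24379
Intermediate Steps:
(r(-87, 124) - 1*(-24641)) + q(-74) = (-44 - 1*(-24641)) - 218 = (-44 + 24641) - 218 = 24597 - 218 = 24379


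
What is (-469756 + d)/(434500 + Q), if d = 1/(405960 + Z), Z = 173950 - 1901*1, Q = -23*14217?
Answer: -271523195803/62141169581 ≈ -4.3695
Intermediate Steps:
Q = -326991
Z = 172049 (Z = 173950 - 1901 = 172049)
d = 1/578009 (d = 1/(405960 + 172049) = 1/578009 ≈ 1.7301e-6)
(-469756 + d)/(434500 + Q) = (-469756 + 1/578009)/(434500 - 326991) = -271523195803/578009/107509 = -271523195803/578009*1/107509 = -271523195803/62141169581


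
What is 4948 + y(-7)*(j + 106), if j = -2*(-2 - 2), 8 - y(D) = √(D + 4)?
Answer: 5860 - 114*I*√3 ≈ 5860.0 - 197.45*I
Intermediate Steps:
y(D) = 8 - √(4 + D) (y(D) = 8 - √(D + 4) = 8 - √(4 + D))
j = 8 (j = -2*(-4) = 8)
4948 + y(-7)*(j + 106) = 4948 + (8 - √(4 - 7))*(8 + 106) = 4948 + (8 - √(-3))*114 = 4948 + (8 - I*√3)*114 = 4948 + (912 - 114*I*√3) = 5860 - 114*I*√3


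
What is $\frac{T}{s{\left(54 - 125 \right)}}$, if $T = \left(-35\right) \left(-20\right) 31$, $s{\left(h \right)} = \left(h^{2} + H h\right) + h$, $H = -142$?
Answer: $\frac{5425}{3763} \approx 1.4417$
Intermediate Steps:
$s{\left(h \right)} = h^{2} - 141 h$ ($s{\left(h \right)} = \left(h^{2} - 142 h\right) + h = h^{2} - 141 h$)
$T = 21700$ ($T = 700 \cdot 31 = 21700$)
$\frac{T}{s{\left(54 - 125 \right)}} = \frac{21700}{\left(54 - 125\right) \left(-141 + \left(54 - 125\right)\right)} = \frac{21700}{\left(-71\right) \left(-141 - 71\right)} = \frac{21700}{\left(-71\right) \left(-212\right)} = \frac{21700}{15052} = 21700 \cdot \frac{1}{15052} = \frac{5425}{3763}$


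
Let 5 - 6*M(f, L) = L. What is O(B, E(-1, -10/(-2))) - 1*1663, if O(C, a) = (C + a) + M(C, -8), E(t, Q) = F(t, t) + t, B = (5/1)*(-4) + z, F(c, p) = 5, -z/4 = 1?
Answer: -10085/6 ≈ -1680.8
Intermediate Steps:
z = -4 (z = -4*1 = -4)
M(f, L) = ⅚ - L/6
B = -24 (B = (5/1)*(-4) - 4 = (5*1)*(-4) - 4 = 5*(-4) - 4 = -20 - 4 = -24)
E(t, Q) = 5 + t
O(C, a) = 13/6 + C + a (O(C, a) = (C + a) + (⅚ - ⅙*(-8)) = (C + a) + (⅚ + 4/3) = (C + a) + 13/6 = 13/6 + C + a)
O(B, E(-1, -10/(-2))) - 1*1663 = (13/6 - 24 + (5 - 1)) - 1*1663 = (13/6 - 24 + 4) - 1663 = -107/6 - 1663 = -10085/6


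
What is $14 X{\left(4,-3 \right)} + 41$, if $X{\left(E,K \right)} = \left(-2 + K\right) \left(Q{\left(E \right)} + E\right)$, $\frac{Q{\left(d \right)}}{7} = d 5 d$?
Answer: $-39439$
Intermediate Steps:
$Q{\left(d \right)} = 35 d^{2}$ ($Q{\left(d \right)} = 7 d 5 d = 7 \cdot 5 d d = 7 \cdot 5 d^{2} = 35 d^{2}$)
$X{\left(E,K \right)} = \left(-2 + K\right) \left(E + 35 E^{2}\right)$ ($X{\left(E,K \right)} = \left(-2 + K\right) \left(35 E^{2} + E\right) = \left(-2 + K\right) \left(E + 35 E^{2}\right)$)
$14 X{\left(4,-3 \right)} + 41 = 14 \cdot 4 \left(-2 - 3 - 280 + 35 \cdot 4 \left(-3\right)\right) + 41 = 14 \cdot 4 \left(-2 - 3 - 280 - 420\right) + 41 = 14 \cdot 4 \left(-705\right) + 41 = 14 \left(-2820\right) + 41 = -39480 + 41 = -39439$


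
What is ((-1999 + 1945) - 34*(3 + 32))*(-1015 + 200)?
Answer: 1013860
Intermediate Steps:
((-1999 + 1945) - 34*(3 + 32))*(-1015 + 200) = (-54 - 34*35)*(-815) = (-54 - 1190)*(-815) = -1244*(-815) = 1013860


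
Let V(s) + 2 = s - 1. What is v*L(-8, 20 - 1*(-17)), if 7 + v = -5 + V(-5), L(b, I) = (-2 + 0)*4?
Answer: 160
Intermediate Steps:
V(s) = -3 + s (V(s) = -2 + (s - 1) = -2 + (-1 + s) = -3 + s)
L(b, I) = -8 (L(b, I) = -2*4 = -8)
v = -20 (v = -7 + (-5 + (-3 - 5)) = -7 + (-5 - 8) = -7 - 13 = -20)
v*L(-8, 20 - 1*(-17)) = -20*(-8) = 160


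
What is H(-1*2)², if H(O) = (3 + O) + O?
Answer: 1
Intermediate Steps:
H(O) = 3 + 2*O
H(-1*2)² = (3 + 2*(-1*2))² = (3 + 2*(-2))² = (3 - 4)² = (-1)² = 1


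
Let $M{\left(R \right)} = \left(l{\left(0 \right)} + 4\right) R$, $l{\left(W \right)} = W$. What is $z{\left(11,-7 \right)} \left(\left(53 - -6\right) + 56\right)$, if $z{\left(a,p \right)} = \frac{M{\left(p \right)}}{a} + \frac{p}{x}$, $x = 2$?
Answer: $- \frac{15295}{22} \approx -695.23$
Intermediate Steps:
$M{\left(R \right)} = 4 R$ ($M{\left(R \right)} = \left(0 + 4\right) R = 4 R$)
$z{\left(a,p \right)} = \frac{p}{2} + \frac{4 p}{a}$ ($z{\left(a,p \right)} = \frac{4 p}{a} + \frac{p}{2} = \frac{p}{2} + \frac{4 p}{a}$)
$z{\left(11,-7 \right)} \left(\left(53 - -6\right) + 56\right) = \frac{1}{2} \left(-7\right) \frac{1}{11} \left(8 + 11\right) \left(\left(53 - -6\right) + 56\right) = \frac{1}{2} \left(-7\right) \frac{1}{11} \cdot 19 \left(\left(53 + 6\right) + 56\right) = - \frac{133 \left(59 + 56\right)}{22} = \left(- \frac{133}{22}\right) 115 = - \frac{15295}{22}$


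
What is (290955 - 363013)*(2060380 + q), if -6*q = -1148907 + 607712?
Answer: -464899300775/3 ≈ -1.5497e+11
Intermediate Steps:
q = 541195/6 (q = -(-1148907 + 607712)/6 = -1/6*(-541195) = 541195/6 ≈ 90199.)
(290955 - 363013)*(2060380 + q) = (290955 - 363013)*(2060380 + 541195/6) = -72058*12903475/6 = -464899300775/3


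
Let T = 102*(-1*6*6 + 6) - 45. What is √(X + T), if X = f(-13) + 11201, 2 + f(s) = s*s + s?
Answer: 5*√330 ≈ 90.829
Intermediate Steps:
f(s) = -2 + s + s² (f(s) = -2 + (s*s + s) = -2 + (s² + s) = -2 + (s + s²) = -2 + s + s²)
X = 11355 (X = (-2 - 13 + (-13)²) + 11201 = (-2 - 13 + 169) + 11201 = 154 + 11201 = 11355)
T = -3105 (T = 102*(-6*6 + 6) - 45 = 102*(-36 + 6) - 45 = 102*(-30) - 45 = -3060 - 45 = -3105)
√(X + T) = √(11355 - 3105) = √8250 = 5*√330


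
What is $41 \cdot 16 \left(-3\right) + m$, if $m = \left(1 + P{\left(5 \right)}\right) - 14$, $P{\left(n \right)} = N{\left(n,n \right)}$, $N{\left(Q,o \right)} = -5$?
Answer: $-1986$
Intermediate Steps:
$P{\left(n \right)} = -5$
$m = -18$ ($m = \left(1 - 5\right) - 14 = -4 - 14 = -18$)
$41 \cdot 16 \left(-3\right) + m = 41 \cdot 16 \left(-3\right) - 18 = 41 \left(-48\right) - 18 = -1968 - 18 = -1986$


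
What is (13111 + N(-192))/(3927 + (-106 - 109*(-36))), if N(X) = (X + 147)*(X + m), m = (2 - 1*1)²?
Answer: 21706/7745 ≈ 2.8026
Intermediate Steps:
m = 1 (m = (2 - 1)² = 1² = 1)
N(X) = (1 + X)*(147 + X) (N(X) = (X + 147)*(X + 1) = (147 + X)*(1 + X) = (1 + X)*(147 + X))
(13111 + N(-192))/(3927 + (-106 - 109*(-36))) = (13111 + (147 + (-192)² + 148*(-192)))/(3927 + (-106 - 109*(-36))) = (13111 + (147 + 36864 - 28416))/(3927 + (-106 + 3924)) = (13111 + 8595)/(3927 + 3818) = 21706/7745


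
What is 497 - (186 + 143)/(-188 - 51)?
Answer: 119112/239 ≈ 498.38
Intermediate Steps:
497 - (186 + 143)/(-188 - 51) = 497 - 329/(-239) = 497 - 329*(-1)/239 = 497 - 1*(-329/239) = 497 + 329/239 = 119112/239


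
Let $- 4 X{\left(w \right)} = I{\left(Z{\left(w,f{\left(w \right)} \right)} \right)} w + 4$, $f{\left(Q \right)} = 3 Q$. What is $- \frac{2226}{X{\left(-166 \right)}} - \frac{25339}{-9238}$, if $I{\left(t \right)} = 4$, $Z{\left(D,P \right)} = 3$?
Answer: $- \frac{5460951}{508090} \approx -10.748$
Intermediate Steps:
$X{\left(w \right)} = -1 - w$ ($X{\left(w \right)} = - \frac{4 w + 4}{4} = - \frac{4 + 4 w}{4} = -1 - w$)
$- \frac{2226}{X{\left(-166 \right)}} - \frac{25339}{-9238} = - \frac{2226}{-1 - -166} - \frac{25339}{-9238} = - \frac{2226}{-1 + 166} - - \frac{25339}{9238} = - \frac{2226}{165} + \frac{25339}{9238} = \left(-2226\right) \frac{1}{165} + \frac{25339}{9238} = - \frac{742}{55} + \frac{25339}{9238} = - \frac{5460951}{508090}$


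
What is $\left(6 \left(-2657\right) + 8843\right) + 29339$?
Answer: $22240$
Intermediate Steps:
$\left(6 \left(-2657\right) + 8843\right) + 29339 = \left(-15942 + 8843\right) + 29339 = -7099 + 29339 = 22240$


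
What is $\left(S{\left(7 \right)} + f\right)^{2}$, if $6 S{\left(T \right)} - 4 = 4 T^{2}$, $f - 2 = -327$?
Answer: $\frac{765625}{9} \approx 85070.0$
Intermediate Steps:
$f = -325$ ($f = 2 - 327 = -325$)
$S{\left(T \right)} = \frac{2}{3} + \frac{2 T^{2}}{3}$ ($S{\left(T \right)} = \frac{2}{3} + \frac{4 T^{2}}{6} = \frac{2}{3} + \frac{2 T^{2}}{3}$)
$\left(S{\left(7 \right)} + f\right)^{2} = \left(\left(\frac{2}{3} + \frac{2 \cdot 7^{2}}{3}\right) - 325\right)^{2} = \left(\left(\frac{2}{3} + \frac{2}{3} \cdot 49\right) - 325\right)^{2} = \left(\left(\frac{2}{3} + \frac{98}{3}\right) - 325\right)^{2} = \left(\frac{100}{3} - 325\right)^{2} = \left(- \frac{875}{3}\right)^{2} = \frac{765625}{9}$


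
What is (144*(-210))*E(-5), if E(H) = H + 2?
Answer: 90720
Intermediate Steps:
E(H) = 2 + H
(144*(-210))*E(-5) = (144*(-210))*(2 - 5) = -30240*(-3) = 90720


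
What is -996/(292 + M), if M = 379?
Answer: -996/671 ≈ -1.4844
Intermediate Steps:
-996/(292 + M) = -996/(292 + 379) = -996/671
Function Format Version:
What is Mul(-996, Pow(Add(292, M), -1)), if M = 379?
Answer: Rational(-996, 671) ≈ -1.4844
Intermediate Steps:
Mul(-996, Pow(Add(292, M), -1)) = Mul(-996, Pow(Add(292, 379), -1)) = Mul(-996, Pow(671, -1)) = Mul(-996, Rational(1, 671)) = Rational(-996, 671)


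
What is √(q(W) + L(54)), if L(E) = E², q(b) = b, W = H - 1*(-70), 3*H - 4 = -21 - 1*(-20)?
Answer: √2987 ≈ 54.653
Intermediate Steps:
H = 1 (H = 4/3 + (-21 - 1*(-20))/3 = 4/3 + (-21 + 20)/3 = 4/3 + (⅓)*(-1) = 4/3 - ⅓ = 1)
W = 71 (W = 1 - 1*(-70) = 1 + 70 = 71)
√(q(W) + L(54)) = √(71 + 54²) = √(71 + 2916) = √2987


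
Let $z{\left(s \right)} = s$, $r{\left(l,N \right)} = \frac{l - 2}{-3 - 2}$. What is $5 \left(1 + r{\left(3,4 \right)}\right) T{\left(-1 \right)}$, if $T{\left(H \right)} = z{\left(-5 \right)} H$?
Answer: $20$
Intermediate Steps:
$r{\left(l,N \right)} = \frac{2}{5} - \frac{l}{5}$ ($r{\left(l,N \right)} = \frac{-2 + l}{-5} = \left(-2 + l\right) \left(- \frac{1}{5}\right) = \frac{2}{5} - \frac{l}{5}$)
$T{\left(H \right)} = - 5 H$
$5 \left(1 + r{\left(3,4 \right)}\right) T{\left(-1 \right)} = 5 \left(1 + \left(\frac{2}{5} - \frac{3}{5}\right)\right) \left(\left(-5\right) \left(-1\right)\right) = 5 \left(1 + \left(\frac{2}{5} - \frac{3}{5}\right)\right) 5 = 5 \left(1 - \frac{1}{5}\right) 5 = 5 \cdot \frac{4}{5} \cdot 5 = 4 \cdot 5 = 20$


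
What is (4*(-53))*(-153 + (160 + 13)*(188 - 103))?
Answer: -3085024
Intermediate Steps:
(4*(-53))*(-153 + (160 + 13)*(188 - 103)) = -212*(-153 + 173*85) = -212*(-153 + 14705) = -212*14552 = -3085024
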